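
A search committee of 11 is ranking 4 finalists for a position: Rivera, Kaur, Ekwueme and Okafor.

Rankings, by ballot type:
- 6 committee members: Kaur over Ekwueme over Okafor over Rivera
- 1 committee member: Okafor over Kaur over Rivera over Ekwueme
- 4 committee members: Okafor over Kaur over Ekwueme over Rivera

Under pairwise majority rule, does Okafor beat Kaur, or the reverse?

Ballots ranking Okafor above Kaur: 1 + 4 = 5.
Ballots ranking Kaur above Okafor: 11 − 5 = 6.
Kaur wins the head-to-head 6–5.

Kaur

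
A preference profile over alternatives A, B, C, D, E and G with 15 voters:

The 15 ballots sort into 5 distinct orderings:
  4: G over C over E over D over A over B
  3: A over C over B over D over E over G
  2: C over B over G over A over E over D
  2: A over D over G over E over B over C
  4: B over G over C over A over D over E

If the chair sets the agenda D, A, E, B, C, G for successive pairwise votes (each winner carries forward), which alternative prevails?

Round 1: D vs A — 4–11, A advances.
Round 2: A vs E — 11–4, A advances.
Round 3: A vs B — 9–6, A advances.
Round 4: A vs C — 5–10, C advances.
Round 5: C vs G — 5–10, G advances.
The agenda winner is G.

G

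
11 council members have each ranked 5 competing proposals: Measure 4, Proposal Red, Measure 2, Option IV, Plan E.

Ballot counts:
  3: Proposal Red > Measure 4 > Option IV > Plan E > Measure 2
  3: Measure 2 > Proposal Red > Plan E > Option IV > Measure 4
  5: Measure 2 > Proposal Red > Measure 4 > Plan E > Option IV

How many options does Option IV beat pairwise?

Option IV against each rival (11 council members):
Option IV vs Measure 4: 3 for Option IV, 8 for Measure 4 — Measure 4 by 8–3.
Option IV vs Proposal Red: Proposal Red wins 11–0.
Option IV–Measure 2: Measure 2 8–3.
Option IV vs Plan E: Plan E, 8–3.
Option IV beats no one; loses to Measure 4, Proposal Red, Measure 2, Plan E — 0 pairwise wins.

0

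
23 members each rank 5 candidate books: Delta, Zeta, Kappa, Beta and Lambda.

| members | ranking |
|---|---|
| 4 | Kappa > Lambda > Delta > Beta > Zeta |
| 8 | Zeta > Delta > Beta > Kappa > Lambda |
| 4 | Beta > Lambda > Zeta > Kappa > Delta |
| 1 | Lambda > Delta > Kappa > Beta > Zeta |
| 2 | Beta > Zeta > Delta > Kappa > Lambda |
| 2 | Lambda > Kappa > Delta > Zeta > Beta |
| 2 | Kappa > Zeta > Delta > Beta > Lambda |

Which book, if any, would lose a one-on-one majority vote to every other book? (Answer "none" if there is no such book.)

Lambda

Head-to-head results (23 members):
Delta vs Zeta: Zeta wins 16–7.
Delta vs Kappa: Delta preferred on 8+1+2 = 11 ballots; Kappa wins 12–11.
Delta vs Beta: Delta wins 17–6.
Delta–Lambda: Delta 12–11.
Zeta vs Kappa: 8+4+2 = 14 for Zeta, 9 for Kappa — Zeta by 14–9.
Zeta vs Beta: Zeta preferred on 8+2+2 = 12 ballots; Zeta wins 12–11.
Zeta–Lambda: Zeta 12–11.
Kappa vs Beta: 9 to 14, Beta.
Kappa vs Lambda: 16 to 7, Kappa.
Beta vs Lambda: Beta, 16–7.
Lambda loses to every other book — it is the Condorcet loser.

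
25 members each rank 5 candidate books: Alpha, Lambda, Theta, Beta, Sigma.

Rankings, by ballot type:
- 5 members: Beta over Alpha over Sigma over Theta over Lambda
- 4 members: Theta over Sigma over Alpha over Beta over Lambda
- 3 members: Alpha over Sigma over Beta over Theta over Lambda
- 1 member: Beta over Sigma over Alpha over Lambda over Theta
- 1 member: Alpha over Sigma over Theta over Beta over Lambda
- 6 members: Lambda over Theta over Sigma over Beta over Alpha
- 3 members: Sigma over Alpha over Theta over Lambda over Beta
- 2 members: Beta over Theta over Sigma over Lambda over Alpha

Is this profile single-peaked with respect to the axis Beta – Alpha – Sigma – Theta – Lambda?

no

Axis positions: Beta=1, Alpha=2, Sigma=3, Theta=4, Lambda=5.
Ballot type 1 (peak Beta at position 1): ranking walks positions 1-2-3-4-5, expanding outward from the peak — single-peaked.
Ballot type 2 (peak Theta at position 4): ranking walks positions 4-3-2-1-5, expanding outward from the peak — single-peaked.
Ballot type 3 (peak Alpha at position 2): ranking walks positions 2-3-1-4-5, expanding outward from the peak — single-peaked.
Ballot type 4: ranking walks positions 1-3-2-5-4; Sigma is ranked above Alpha even though Alpha lies between Sigma and the peak Beta on the axis — preferences dip and rise again. Not single-peaked.
Ballot type 5 (peak Alpha at position 2): ranking walks positions 2-3-4-1-5, expanding outward from the peak — single-peaked.
Ballot type 6: ranking walks positions 5-4-3-1-2; Beta is ranked above Alpha even though Alpha lies between Beta and the peak Lambda on the axis — preferences dip and rise again. Not single-peaked.
Ballot type 7 (peak Sigma at position 3): ranking walks positions 3-2-4-5-1, expanding outward from the peak — single-peaked.
Ballot type 8: ranking walks positions 1-4-3-5-2; Theta is ranked above Alpha even though Alpha lies between Theta and the peak Beta on the axis — preferences dip and rise again. Not single-peaked.
Ballot type 4 violates single-peakedness, so the profile is not single-peaked on this axis.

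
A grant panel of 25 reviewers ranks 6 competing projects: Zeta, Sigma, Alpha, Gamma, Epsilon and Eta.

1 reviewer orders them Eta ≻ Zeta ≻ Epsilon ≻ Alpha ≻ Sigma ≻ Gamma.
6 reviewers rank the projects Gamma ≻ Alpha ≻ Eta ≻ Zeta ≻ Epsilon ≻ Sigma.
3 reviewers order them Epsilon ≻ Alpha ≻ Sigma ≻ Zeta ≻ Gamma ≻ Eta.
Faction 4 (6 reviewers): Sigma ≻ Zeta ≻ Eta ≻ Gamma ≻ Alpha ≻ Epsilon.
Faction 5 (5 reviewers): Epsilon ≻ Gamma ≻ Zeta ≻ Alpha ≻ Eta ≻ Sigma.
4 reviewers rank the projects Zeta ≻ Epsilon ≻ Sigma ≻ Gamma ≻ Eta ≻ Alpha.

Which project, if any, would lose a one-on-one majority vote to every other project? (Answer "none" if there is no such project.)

none

Head-to-head results (25 reviewers):
Zeta vs Sigma: 1+6+5+4 = 16 for Zeta, 9 for Sigma — Zeta by 16–9.
Zeta vs Alpha: Zeta preferred on 1+6+5+4 = 16 ballots; Zeta wins 16–9.
Zeta vs Gamma: Zeta is ranked higher on 1+3+6+4 = 14 ballots, Gamma on 11. Zeta wins 14–11.
Zeta vs Epsilon: 1+6+6+4 = 17 for Zeta, 8 for Epsilon — Zeta by 17–8.
Zeta–Eta: Zeta 18–7.
Sigma vs Alpha: Alpha wins 15–10.
Sigma vs Gamma: Sigma preferred on 1+3+6+4 = 14 ballots; Sigma wins 14–11.
Sigma–Epsilon: Epsilon 19–6.
Sigma vs Eta: 13 to 12, Sigma.
Alpha vs Gamma: 4 to 21, Gamma.
Alpha vs Epsilon: Epsilon wins 13–12.
Alpha vs Eta: Alpha, 14–11.
Gamma vs Epsilon: Epsilon, 13–12.
Gamma–Eta: Gamma 18–7.
Epsilon–Eta: Eta 13–12.
Each project has at least one pairwise win (Zeta beats Sigma; Sigma beats Gamma; Alpha beats Sigma; Gamma beats Alpha; Epsilon beats Sigma; Eta beats Epsilon) — no Condorcet loser.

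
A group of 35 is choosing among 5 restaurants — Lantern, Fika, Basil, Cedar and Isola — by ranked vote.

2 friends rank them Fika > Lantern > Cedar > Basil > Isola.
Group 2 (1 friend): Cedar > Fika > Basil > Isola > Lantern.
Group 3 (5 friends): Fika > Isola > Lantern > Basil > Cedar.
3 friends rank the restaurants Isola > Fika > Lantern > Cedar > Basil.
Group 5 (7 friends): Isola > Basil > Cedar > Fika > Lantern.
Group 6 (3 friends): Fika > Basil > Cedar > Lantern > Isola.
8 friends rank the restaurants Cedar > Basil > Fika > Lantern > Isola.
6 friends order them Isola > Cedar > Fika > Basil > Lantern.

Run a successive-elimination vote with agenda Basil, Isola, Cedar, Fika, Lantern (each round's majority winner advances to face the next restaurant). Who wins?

Fika

Round 1: Basil vs Isola — 14–21, Isola advances.
Round 2: Isola vs Cedar — 21–14, Isola advances.
Round 3: Isola vs Fika — 16–19, Fika advances.
Round 4: Fika vs Lantern — 35–0, Fika advances.
The agenda winner is Fika.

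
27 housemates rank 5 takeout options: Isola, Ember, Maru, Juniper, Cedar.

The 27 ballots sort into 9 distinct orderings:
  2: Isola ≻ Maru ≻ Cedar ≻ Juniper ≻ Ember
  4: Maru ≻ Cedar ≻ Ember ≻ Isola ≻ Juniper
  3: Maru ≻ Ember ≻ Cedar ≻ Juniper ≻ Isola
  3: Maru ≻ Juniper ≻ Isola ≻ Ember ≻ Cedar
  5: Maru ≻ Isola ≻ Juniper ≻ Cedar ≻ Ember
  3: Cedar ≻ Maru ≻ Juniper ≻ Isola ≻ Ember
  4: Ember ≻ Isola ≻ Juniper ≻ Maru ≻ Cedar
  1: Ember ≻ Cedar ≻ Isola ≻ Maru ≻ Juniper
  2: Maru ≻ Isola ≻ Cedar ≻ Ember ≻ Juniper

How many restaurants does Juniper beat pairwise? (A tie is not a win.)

0

Juniper against each rival (27 friends):
Juniper vs Isola: Juniper preferred on 3+3+3 = 9 ballots; Isola wins 18–9.
Juniper vs Ember: Juniper is ranked higher on 2+3+5+3 = 13 ballots, Ember on 14. Ember wins 14–13.
Juniper vs Maru: 4 to 23, Maru.
Juniper vs Cedar: 12 to 15, Cedar.
Juniper beats no one; loses to Isola, Ember, Maru, Cedar — 0 pairwise wins.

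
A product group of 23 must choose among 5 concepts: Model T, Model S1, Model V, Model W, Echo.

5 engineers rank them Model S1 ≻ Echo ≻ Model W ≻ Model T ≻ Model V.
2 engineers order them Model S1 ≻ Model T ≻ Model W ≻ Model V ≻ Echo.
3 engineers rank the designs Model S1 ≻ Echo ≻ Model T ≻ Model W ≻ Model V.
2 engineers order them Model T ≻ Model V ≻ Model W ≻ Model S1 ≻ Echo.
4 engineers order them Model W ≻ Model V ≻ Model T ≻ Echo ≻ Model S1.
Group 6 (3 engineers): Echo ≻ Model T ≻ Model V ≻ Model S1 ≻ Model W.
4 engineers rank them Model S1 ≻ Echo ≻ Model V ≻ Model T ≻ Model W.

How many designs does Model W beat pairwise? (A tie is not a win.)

1

Model W against each rival (23 engineers):
Model W vs Model T: Model W preferred on 5+4 = 9 ballots; Model T wins 14–9.
Model W–Model S1: Model S1 17–6.
Model W vs Model V: Model W preferred on 5+2+3+4 = 14 ballots; Model W wins 14–9.
Model W vs Echo: Model W preferred on 2+2+4 = 8 ballots; Echo wins 15–8.
Model W beats Model V; loses to Model T, Model S1, Echo — 1 pairwise win.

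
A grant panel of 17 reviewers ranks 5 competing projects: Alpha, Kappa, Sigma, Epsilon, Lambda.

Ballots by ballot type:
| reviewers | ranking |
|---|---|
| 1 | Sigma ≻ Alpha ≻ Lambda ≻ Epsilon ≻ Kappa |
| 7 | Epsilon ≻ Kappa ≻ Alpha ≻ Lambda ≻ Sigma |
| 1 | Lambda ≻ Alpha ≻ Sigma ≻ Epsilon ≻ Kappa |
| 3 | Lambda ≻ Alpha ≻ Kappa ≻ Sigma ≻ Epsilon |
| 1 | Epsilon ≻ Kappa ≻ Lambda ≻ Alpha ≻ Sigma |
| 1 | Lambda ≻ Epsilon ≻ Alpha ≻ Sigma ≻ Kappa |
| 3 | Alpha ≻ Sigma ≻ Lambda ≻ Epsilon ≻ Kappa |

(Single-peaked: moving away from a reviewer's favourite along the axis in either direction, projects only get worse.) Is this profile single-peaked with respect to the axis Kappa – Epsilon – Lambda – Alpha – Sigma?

Axis positions: Kappa=1, Epsilon=2, Lambda=3, Alpha=4, Sigma=5.
Ballot type 1 (peak Sigma at position 5): ranking walks positions 5-4-3-2-1, expanding outward from the peak — single-peaked.
Ballot type 2: ranking walks positions 2-1-4-3-5; Alpha is ranked above Lambda even though Lambda lies between Alpha and the peak Epsilon on the axis — preferences dip and rise again. Not single-peaked.
Ballot type 3 (peak Lambda at position 3): ranking walks positions 3-4-5-2-1, expanding outward from the peak — single-peaked.
Ballot type 4: ranking walks positions 3-4-1-5-2; Kappa is ranked above Epsilon even though Epsilon lies between Kappa and the peak Lambda on the axis — preferences dip and rise again. Not single-peaked.
Ballot type 5 (peak Epsilon at position 2): ranking walks positions 2-1-3-4-5, expanding outward from the peak — single-peaked.
Ballot type 6 (peak Lambda at position 3): ranking walks positions 3-2-4-5-1, expanding outward from the peak — single-peaked.
Ballot type 7 (peak Alpha at position 4): ranking walks positions 4-5-3-2-1, expanding outward from the peak — single-peaked.
Ballot type 2 violates single-peakedness, so the profile is not single-peaked on this axis.

no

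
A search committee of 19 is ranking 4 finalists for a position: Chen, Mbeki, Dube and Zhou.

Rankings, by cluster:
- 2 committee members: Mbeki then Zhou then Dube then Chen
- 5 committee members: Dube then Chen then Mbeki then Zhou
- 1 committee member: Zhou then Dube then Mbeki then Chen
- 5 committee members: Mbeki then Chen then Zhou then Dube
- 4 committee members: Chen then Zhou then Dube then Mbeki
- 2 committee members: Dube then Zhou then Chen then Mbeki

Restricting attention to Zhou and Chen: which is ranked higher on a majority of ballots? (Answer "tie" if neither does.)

Chen

Ballots ranking Zhou above Chen: 2 + 1 + 2 = 5.
Ballots ranking Chen above Zhou: 19 − 5 = 14.
Chen wins the head-to-head 14–5.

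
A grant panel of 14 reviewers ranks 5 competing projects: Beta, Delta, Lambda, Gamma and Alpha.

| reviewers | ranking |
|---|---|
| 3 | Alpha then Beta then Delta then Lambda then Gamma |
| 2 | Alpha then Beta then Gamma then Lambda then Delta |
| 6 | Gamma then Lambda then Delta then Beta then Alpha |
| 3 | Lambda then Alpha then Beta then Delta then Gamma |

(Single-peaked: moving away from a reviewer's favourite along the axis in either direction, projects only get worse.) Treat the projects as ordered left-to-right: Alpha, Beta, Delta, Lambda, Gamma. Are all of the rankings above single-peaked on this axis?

no

Axis positions: Alpha=1, Beta=2, Delta=3, Lambda=4, Gamma=5.
Bloc 1 (peak Alpha at position 1): ranking walks positions 1-2-3-4-5, expanding outward from the peak — single-peaked.
Bloc 2: ranking walks positions 1-2-5-4-3; Gamma is ranked above Delta even though Delta lies between Gamma and the peak Alpha on the axis — preferences dip and rise again. Not single-peaked.
Bloc 3 (peak Gamma at position 5): ranking walks positions 5-4-3-2-1, expanding outward from the peak — single-peaked.
Bloc 4: ranking walks positions 4-1-2-3-5; Alpha is ranked above Delta even though Delta lies between Alpha and the peak Lambda on the axis — preferences dip and rise again. Not single-peaked.
Bloc 2 violates single-peakedness, so the profile is not single-peaked on this axis.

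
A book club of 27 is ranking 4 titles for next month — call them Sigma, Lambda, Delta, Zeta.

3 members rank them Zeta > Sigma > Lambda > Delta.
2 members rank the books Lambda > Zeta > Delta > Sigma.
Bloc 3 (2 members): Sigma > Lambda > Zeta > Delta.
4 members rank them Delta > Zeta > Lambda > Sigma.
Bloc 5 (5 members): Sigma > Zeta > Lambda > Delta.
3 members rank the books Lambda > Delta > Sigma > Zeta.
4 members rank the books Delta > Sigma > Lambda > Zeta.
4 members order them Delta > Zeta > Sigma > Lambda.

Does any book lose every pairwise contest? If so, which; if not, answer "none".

none

Head-to-head results (27 members):
Sigma vs Lambda: Sigma is ranked higher on 3+2+5+4+4 = 18 ballots, Lambda on 9. Sigma wins 18–9.
Sigma vs Delta: 10 to 17, Delta.
Sigma vs Zeta: Sigma, 14–13.
Lambda vs Delta: Lambda is ranked higher on 3+2+2+5+3 = 15 ballots, Delta on 12. Lambda wins 15–12.
Lambda vs Zeta: Zeta wins 16–11.
Delta vs Zeta: Delta, 15–12.
Every book wins at least one matchup (Sigma beats Lambda; Lambda beats Delta; Delta beats Sigma; Zeta beats Lambda), so there is no Condorcet loser.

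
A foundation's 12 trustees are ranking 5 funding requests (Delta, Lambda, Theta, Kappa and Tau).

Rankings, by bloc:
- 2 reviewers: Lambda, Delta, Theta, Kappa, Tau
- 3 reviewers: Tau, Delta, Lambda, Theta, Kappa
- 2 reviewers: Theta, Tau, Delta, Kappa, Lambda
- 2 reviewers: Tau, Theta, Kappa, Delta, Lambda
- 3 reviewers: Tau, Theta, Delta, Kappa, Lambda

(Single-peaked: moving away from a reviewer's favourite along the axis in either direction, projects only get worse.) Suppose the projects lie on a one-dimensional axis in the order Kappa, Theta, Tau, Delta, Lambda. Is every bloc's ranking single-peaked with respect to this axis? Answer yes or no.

Axis positions: Kappa=1, Theta=2, Tau=3, Delta=4, Lambda=5.
Bloc 1: ranking walks positions 5-4-2-1-3; Theta is ranked above Tau even though Tau lies between Theta and the peak Lambda on the axis — preferences dip and rise again. Not single-peaked.
Bloc 2 (peak Tau at position 3): ranking walks positions 3-4-5-2-1, expanding outward from the peak — single-peaked.
Bloc 3 (peak Theta at position 2): ranking walks positions 2-3-4-1-5, expanding outward from the peak — single-peaked.
Bloc 4 (peak Tau at position 3): ranking walks positions 3-2-1-4-5, expanding outward from the peak — single-peaked.
Bloc 5 (peak Tau at position 3): ranking walks positions 3-2-4-1-5, expanding outward from the peak — single-peaked.
Bloc 1 violates single-peakedness, so the profile is not single-peaked on this axis.

no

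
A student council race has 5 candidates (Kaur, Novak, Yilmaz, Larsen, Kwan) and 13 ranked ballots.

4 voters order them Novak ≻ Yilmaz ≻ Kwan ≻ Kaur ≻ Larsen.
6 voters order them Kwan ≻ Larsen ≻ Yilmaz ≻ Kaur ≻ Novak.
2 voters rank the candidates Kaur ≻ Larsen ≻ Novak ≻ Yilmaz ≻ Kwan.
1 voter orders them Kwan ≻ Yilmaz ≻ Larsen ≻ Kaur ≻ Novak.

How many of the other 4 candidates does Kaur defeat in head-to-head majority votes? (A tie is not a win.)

Kaur against each rival (13 voters):
Kaur vs Novak: Kaur is ranked higher on 6+2+1 = 9 ballots, Novak on 4. Kaur wins 9–4.
Kaur vs Yilmaz: 2 to 11, Yilmaz.
Kaur–Larsen: Larsen 7–6.
Kaur vs Kwan: 2 to 11, Kwan.
Kaur beats Novak; loses to Yilmaz, Larsen, Kwan — 1 pairwise win.

1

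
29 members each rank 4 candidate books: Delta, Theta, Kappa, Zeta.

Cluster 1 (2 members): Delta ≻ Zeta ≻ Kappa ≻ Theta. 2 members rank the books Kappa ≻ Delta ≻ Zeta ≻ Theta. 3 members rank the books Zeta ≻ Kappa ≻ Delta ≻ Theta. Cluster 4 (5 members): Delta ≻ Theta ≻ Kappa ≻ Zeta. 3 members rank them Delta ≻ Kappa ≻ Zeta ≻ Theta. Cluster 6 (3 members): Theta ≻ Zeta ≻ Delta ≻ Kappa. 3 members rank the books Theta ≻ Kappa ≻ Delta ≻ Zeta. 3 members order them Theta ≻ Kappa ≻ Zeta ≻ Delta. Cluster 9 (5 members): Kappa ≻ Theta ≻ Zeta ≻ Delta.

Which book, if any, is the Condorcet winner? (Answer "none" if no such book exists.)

Pairwise majorities:
Delta vs Theta: Delta, 15–14.
Delta–Kappa: Kappa 16–13.
Delta vs Zeta: Delta, 15–14.
Theta vs Kappa: Kappa, 15–14.
Theta–Zeta: Theta 19–10.
Kappa–Zeta: Kappa 21–8.
Kappa wins every pairwise contest, so Kappa is the Condorcet winner.

Kappa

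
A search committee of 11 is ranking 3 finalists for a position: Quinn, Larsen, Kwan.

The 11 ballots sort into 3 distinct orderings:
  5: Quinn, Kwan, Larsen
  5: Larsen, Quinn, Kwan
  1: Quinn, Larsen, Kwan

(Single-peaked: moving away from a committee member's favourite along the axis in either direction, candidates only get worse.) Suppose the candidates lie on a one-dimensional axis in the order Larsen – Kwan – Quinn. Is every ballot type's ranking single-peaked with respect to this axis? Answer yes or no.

no

Axis positions: Larsen=1, Kwan=2, Quinn=3.
Ballot type 1 (peak Quinn at position 3): ranking walks positions 3-2-1, expanding outward from the peak — single-peaked.
Ballot type 2: ranking walks positions 1-3-2; Quinn is ranked above Kwan even though Kwan lies between Quinn and the peak Larsen on the axis — preferences dip and rise again. Not single-peaked.
Ballot type 3: ranking walks positions 3-1-2; Larsen is ranked above Kwan even though Kwan lies between Larsen and the peak Quinn on the axis — preferences dip and rise again. Not single-peaked.
Ballot type 2 violates single-peakedness, so the profile is not single-peaked on this axis.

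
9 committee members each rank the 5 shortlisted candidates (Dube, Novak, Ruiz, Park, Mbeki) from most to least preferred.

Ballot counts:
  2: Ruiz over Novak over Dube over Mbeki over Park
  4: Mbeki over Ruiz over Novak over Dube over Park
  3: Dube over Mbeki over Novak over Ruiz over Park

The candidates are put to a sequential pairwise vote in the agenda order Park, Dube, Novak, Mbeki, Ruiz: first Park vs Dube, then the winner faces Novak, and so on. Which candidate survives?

Round 1: Park vs Dube — 0–9, Dube advances.
Round 2: Dube vs Novak — 3–6, Novak advances.
Round 3: Novak vs Mbeki — 2–7, Mbeki advances.
Round 4: Mbeki vs Ruiz — 7–2, Mbeki advances.
Mbeki survives the agenda.

Mbeki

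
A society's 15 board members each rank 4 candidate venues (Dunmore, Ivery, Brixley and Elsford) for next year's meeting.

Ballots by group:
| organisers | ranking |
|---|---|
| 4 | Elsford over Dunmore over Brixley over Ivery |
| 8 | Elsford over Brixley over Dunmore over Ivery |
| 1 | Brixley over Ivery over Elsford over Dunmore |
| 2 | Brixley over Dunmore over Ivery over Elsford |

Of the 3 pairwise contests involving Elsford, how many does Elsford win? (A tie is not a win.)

3

Elsford against each rival (15 organisers):
Elsford–Dunmore: Elsford 13–2.
Elsford vs Ivery: Elsford, 12–3.
Elsford vs Brixley: 12 to 3, Elsford.
Elsford beats Dunmore, Ivery, Brixley — 3 pairwise wins.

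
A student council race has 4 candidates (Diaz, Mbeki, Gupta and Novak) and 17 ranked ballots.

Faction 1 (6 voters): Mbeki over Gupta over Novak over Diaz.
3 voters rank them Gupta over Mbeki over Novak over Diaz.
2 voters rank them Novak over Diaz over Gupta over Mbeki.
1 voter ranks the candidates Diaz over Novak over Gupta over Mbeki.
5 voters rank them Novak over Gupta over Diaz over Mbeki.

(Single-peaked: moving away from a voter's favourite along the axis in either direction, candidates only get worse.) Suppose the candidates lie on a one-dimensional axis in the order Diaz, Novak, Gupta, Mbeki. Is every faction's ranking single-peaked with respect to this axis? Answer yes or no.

yes

Axis positions: Diaz=1, Novak=2, Gupta=3, Mbeki=4.
Faction 1 (peak Mbeki at position 4): ranking walks positions 4-3-2-1, expanding outward from the peak — single-peaked.
Faction 2 (peak Gupta at position 3): ranking walks positions 3-4-2-1, expanding outward from the peak — single-peaked.
Faction 3 (peak Novak at position 2): ranking walks positions 2-1-3-4, expanding outward from the peak — single-peaked.
Faction 4 (peak Diaz at position 1): ranking walks positions 1-2-3-4, expanding outward from the peak — single-peaked.
Faction 5 (peak Novak at position 2): ranking walks positions 2-3-1-4, expanding outward from the peak — single-peaked.
Every ranking is single-peaked on this axis.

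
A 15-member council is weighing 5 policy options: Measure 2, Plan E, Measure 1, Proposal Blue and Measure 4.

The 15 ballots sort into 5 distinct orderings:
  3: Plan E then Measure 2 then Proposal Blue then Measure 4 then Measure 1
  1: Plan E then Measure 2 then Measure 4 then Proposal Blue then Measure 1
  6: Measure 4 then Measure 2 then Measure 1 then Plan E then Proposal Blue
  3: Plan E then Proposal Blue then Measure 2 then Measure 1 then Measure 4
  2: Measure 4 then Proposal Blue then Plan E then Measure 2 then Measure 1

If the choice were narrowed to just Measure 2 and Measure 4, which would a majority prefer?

Ballots ranking Measure 2 above Measure 4: 3 + 1 + 3 = 7.
Ballots ranking Measure 4 above Measure 2: 15 − 7 = 8.
Measure 4 wins the head-to-head 8–7.

Measure 4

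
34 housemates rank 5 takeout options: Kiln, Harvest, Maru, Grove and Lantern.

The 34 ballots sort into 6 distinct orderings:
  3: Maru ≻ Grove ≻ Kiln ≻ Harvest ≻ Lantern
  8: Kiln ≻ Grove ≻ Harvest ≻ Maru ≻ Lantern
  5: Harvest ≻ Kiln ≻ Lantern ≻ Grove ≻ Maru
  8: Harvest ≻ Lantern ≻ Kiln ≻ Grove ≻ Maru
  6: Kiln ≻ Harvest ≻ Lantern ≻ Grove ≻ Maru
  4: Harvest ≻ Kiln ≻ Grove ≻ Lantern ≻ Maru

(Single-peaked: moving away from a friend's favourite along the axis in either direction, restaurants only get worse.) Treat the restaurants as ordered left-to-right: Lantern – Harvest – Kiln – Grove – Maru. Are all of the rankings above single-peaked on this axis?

yes

Axis positions: Lantern=1, Harvest=2, Kiln=3, Grove=4, Maru=5.
Cluster 1 (peak Maru at position 5): ranking walks positions 5-4-3-2-1, expanding outward from the peak — single-peaked.
Cluster 2 (peak Kiln at position 3): ranking walks positions 3-4-2-5-1, expanding outward from the peak — single-peaked.
Cluster 3 (peak Harvest at position 2): ranking walks positions 2-3-1-4-5, expanding outward from the peak — single-peaked.
Cluster 4 (peak Harvest at position 2): ranking walks positions 2-1-3-4-5, expanding outward from the peak — single-peaked.
Cluster 5 (peak Kiln at position 3): ranking walks positions 3-2-1-4-5, expanding outward from the peak — single-peaked.
Cluster 6 (peak Harvest at position 2): ranking walks positions 2-3-4-1-5, expanding outward from the peak — single-peaked.
Every ranking is single-peaked on this axis.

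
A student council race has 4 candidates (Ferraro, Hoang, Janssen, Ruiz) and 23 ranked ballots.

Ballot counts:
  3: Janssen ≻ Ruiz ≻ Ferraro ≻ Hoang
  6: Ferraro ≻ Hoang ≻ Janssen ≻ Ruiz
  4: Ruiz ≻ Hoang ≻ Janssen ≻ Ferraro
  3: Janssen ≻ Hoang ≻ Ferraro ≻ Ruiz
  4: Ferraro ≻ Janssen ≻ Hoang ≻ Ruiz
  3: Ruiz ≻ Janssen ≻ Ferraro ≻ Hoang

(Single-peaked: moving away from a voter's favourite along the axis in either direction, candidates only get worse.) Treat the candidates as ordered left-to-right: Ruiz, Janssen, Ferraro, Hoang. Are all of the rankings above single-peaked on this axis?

no

Axis positions: Ruiz=1, Janssen=2, Ferraro=3, Hoang=4.
Type 1 (peak Janssen at position 2): ranking walks positions 2-1-3-4, expanding outward from the peak — single-peaked.
Type 2 (peak Ferraro at position 3): ranking walks positions 3-4-2-1, expanding outward from the peak — single-peaked.
Type 3: ranking walks positions 1-4-2-3; Hoang is ranked above Janssen even though Janssen lies between Hoang and the peak Ruiz on the axis — preferences dip and rise again. Not single-peaked.
Type 4: ranking walks positions 2-4-3-1; Hoang is ranked above Ferraro even though Ferraro lies between Hoang and the peak Janssen on the axis — preferences dip and rise again. Not single-peaked.
Type 5 (peak Ferraro at position 3): ranking walks positions 3-2-4-1, expanding outward from the peak — single-peaked.
Type 6 (peak Ruiz at position 1): ranking walks positions 1-2-3-4, expanding outward from the peak — single-peaked.
Type 3 violates single-peakedness, so the profile is not single-peaked on this axis.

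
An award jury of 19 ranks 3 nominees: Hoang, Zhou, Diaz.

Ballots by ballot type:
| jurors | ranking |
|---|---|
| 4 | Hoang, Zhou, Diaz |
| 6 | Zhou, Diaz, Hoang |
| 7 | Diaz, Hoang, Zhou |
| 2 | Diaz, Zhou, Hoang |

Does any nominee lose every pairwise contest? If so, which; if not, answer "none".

none

Head-to-head results (19 jurors):
Hoang vs Zhou: Hoang wins 11–8.
Hoang vs Diaz: Diaz, 15–4.
Zhou vs Diaz: 10 to 9, Zhou.
No nominee is winless: Hoang beats Zhou; Zhou beats Diaz; Diaz beats Hoang. There is no Condorcet loser.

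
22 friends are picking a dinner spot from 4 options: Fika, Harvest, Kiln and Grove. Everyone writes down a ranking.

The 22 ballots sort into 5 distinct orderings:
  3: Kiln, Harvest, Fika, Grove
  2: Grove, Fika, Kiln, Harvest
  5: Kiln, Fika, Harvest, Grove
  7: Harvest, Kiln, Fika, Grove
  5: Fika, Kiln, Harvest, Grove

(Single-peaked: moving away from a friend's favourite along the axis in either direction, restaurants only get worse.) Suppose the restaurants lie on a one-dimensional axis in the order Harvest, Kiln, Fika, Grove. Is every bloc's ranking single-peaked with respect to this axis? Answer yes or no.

yes

Axis positions: Harvest=1, Kiln=2, Fika=3, Grove=4.
Bloc 1 (peak Kiln at position 2): ranking walks positions 2-1-3-4, expanding outward from the peak — single-peaked.
Bloc 2 (peak Grove at position 4): ranking walks positions 4-3-2-1, expanding outward from the peak — single-peaked.
Bloc 3 (peak Kiln at position 2): ranking walks positions 2-3-1-4, expanding outward from the peak — single-peaked.
Bloc 4 (peak Harvest at position 1): ranking walks positions 1-2-3-4, expanding outward from the peak — single-peaked.
Bloc 5 (peak Fika at position 3): ranking walks positions 3-2-1-4, expanding outward from the peak — single-peaked.
Every ranking is single-peaked on this axis.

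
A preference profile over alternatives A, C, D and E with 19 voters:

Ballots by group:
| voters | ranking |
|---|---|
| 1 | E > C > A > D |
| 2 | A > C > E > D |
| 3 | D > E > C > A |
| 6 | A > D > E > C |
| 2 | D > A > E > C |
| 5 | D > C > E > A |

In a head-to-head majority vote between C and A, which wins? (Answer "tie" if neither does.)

Ballots ranking C above A: 1 + 3 + 5 = 9.
Ballots ranking A above C: 19 − 9 = 10.
A wins the head-to-head 10–9.

A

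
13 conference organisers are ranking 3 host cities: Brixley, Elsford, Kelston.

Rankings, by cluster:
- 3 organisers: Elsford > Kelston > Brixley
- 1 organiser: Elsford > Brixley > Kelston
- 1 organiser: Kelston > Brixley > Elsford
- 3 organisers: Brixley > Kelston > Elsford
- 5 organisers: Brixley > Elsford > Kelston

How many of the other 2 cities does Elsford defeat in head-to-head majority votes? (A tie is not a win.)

Elsford against each rival (13 organisers):
Elsford vs Brixley: Elsford preferred on 3+1 = 4 ballots; Brixley wins 9–4.
Elsford vs Kelston: Elsford is ranked higher on 3+1+5 = 9 ballots, Kelston on 4. Elsford wins 9–4.
Elsford beats Kelston; loses to Brixley — 1 pairwise win.

1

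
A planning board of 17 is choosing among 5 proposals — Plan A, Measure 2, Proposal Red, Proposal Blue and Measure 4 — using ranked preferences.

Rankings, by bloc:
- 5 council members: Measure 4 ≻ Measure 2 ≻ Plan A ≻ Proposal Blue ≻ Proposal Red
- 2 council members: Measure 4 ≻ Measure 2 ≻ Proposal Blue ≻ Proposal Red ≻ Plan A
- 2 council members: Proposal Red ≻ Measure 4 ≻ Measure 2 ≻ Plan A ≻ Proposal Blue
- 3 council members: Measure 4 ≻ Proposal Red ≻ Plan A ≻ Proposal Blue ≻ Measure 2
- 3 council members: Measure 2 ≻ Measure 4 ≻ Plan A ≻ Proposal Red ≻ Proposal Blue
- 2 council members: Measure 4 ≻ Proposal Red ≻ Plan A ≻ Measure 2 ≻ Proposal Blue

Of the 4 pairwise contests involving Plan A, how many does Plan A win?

1

Plan A against each rival (17 council members):
Plan A vs Measure 2: Plan A is ranked higher on 3+2 = 5 ballots, Measure 2 on 12. Measure 2 wins 12–5.
Plan A vs Proposal Red: 5+3 = 8 for Plan A, 9 for Proposal Red — Proposal Red by 9–8.
Plan A vs Proposal Blue: 15 to 2, Plan A.
Plan A vs Measure 4: Plan A is ranked higher on 0 ballots, Measure 4 on 17. Measure 4 wins 17–0.
Plan A beats Proposal Blue; loses to Measure 2, Proposal Red, Measure 4 — 1 pairwise win.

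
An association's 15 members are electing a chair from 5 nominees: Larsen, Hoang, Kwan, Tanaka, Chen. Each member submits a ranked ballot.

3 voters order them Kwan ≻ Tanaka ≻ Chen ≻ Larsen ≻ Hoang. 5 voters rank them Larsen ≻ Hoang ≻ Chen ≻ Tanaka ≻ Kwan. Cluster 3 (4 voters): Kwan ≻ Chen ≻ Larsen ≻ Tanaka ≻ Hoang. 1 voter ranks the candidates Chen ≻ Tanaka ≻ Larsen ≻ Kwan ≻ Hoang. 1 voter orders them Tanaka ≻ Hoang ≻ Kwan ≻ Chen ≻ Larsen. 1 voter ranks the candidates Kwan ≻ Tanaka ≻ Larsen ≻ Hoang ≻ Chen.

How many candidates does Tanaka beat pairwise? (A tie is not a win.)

Tanaka against each rival (15 voters):
Tanaka vs Larsen: 3+1+1+1 = 6 for Tanaka, 9 for Larsen — Larsen by 9–6.
Tanaka vs Hoang: Tanaka, 10–5.
Tanaka–Kwan: Kwan 8–7.
Tanaka–Chen: Chen 10–5.
Tanaka beats Hoang; loses to Larsen, Kwan, Chen — 1 pairwise win.

1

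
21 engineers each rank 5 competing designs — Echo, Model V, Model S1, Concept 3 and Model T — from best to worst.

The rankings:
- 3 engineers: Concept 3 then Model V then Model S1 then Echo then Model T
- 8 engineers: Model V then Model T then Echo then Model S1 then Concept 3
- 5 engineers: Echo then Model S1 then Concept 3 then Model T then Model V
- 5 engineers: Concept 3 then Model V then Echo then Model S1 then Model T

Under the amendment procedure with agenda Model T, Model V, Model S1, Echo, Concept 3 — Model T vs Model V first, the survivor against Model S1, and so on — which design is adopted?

Concept 3

Round 1: Model T vs Model V — 5–16, Model V advances.
Round 2: Model V vs Model S1 — 16–5, Model V advances.
Round 3: Model V vs Echo — 16–5, Model V advances.
Round 4: Model V vs Concept 3 — 8–13, Concept 3 advances.
The agenda winner is Concept 3.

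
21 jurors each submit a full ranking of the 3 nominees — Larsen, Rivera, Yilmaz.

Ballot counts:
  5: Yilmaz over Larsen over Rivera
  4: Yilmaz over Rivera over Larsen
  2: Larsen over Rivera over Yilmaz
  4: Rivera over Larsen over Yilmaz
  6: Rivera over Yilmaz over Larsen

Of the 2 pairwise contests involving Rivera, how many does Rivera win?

Rivera against each rival (21 jurors):
Rivera vs Larsen: Rivera wins 14–7.
Rivera vs Yilmaz: Rivera preferred on 2+4+6 = 12 ballots; Rivera wins 12–9.
Rivera beats Larsen, Yilmaz — 2 pairwise wins.

2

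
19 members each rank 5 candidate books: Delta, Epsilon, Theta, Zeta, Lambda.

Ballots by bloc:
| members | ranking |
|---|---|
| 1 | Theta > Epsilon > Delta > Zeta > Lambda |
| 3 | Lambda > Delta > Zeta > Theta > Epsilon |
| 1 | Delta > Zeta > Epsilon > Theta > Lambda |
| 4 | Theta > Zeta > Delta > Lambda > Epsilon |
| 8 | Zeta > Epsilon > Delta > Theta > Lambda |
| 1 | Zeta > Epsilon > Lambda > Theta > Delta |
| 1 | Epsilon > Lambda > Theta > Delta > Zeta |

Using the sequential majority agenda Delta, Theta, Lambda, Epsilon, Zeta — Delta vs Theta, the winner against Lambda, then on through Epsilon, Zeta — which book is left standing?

Zeta

Round 1: Delta vs Theta — 12–7, Delta advances.
Round 2: Delta vs Lambda — 14–5, Delta advances.
Round 3: Delta vs Epsilon — 8–11, Epsilon advances.
Round 4: Epsilon vs Zeta — 2–17, Zeta advances.
Zeta survives the agenda.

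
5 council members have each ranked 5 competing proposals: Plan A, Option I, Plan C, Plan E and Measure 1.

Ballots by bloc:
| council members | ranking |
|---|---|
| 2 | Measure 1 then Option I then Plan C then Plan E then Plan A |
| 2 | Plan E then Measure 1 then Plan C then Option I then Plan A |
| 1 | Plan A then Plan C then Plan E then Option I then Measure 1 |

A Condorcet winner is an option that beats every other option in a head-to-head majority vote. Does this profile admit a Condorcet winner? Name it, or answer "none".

none

Head-to-head results (5 council members):
Plan A vs Option I: Option I wins 4–1.
Plan A vs Plan C: Plan C wins 4–1.
Plan A vs Plan E: Plan E wins 4–1.
Plan A vs Measure 1: Measure 1, 4–1.
Option I vs Plan C: Option I preferred on 2 ballots; Plan C wins 3–2.
Option I vs Plan E: Option I preferred on 2 ballots; Plan E wins 3–2.
Option I–Measure 1: Measure 1 4–1.
Plan C–Plan E: Plan C 3–2.
Plan C vs Measure 1: Measure 1, 4–1.
Plan E vs Measure 1: 2+1 = 3 for Plan E, 2 for Measure 1 — Plan E by 3–2.
Each option drops at least one matchup (Plan A loses to Option I; Option I loses to Plan C; Plan C loses to Measure 1; Plan E loses to Plan C; Measure 1 loses to Plan E); the cycle Plan C > Plan E > Measure 1 > Plan C rules out a Condorcet winner.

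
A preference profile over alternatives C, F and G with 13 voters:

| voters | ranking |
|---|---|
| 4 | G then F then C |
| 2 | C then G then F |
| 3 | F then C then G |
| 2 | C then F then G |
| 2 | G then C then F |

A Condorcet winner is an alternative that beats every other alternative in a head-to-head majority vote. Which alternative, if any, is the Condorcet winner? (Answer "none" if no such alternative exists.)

none

Head-to-head results (13 voters):
C vs F: C is ranked higher on 2+2+2 = 6 ballots, F on 7. F wins 7–6.
C vs G: 7 to 6, C.
F vs G: F preferred on 3+2 = 5 ballots; G wins 8–5.
No alternative is unbeaten: C loses to F; F loses to G; G loses to C. In particular C > G > F > C is a majority cycle — no Condorcet winner exists.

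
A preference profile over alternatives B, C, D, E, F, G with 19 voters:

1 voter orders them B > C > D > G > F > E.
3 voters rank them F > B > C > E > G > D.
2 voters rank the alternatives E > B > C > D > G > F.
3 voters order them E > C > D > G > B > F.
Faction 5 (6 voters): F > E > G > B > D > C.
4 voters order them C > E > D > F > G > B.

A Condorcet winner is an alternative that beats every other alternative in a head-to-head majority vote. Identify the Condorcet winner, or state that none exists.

none

Head-to-head results (19 voters):
B vs C: B is ranked higher on 1+3+2+6 = 12 ballots, C on 7. B wins 12–7.
B vs D: B wins 12–7.
B vs E: 1+3 = 4 for B, 15 for E — E by 15–4.
B vs F: F, 13–6.
B vs G: G, 13–6.
C vs D: 13 to 6, C.
C vs E: C preferred on 1+3+4 = 8 ballots; E wins 11–8.
C vs F: C, 10–9.
C vs G: C is ranked higher on 1+3+2+3+4 = 13 ballots, G on 6. C wins 13–6.
D vs E: D preferred on 1 ballot; E wins 18–1.
D vs F: D, 10–9.
D vs G: D wins 10–9.
E vs F: E preferred on 2+3+4 = 9 ballots; F wins 10–9.
E vs G: E wins 18–1.
F vs G: 13 to 6, F.
No alternative is unbeaten: B loses to E; C loses to B; D loses to B; E loses to F; F loses to C; G loses to C. In particular B > C > F > B is a majority cycle — no Condorcet winner exists.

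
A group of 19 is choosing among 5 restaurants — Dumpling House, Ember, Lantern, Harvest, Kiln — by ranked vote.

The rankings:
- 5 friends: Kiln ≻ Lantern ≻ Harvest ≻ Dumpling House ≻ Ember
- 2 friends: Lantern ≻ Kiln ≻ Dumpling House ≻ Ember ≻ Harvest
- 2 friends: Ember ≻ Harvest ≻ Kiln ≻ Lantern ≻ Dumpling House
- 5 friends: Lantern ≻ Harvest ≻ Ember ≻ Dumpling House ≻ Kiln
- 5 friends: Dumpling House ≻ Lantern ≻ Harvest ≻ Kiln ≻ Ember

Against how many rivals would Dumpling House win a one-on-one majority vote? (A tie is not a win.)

Dumpling House against each rival (19 friends):
Dumpling House–Ember: Dumpling House 12–7.
Dumpling House vs Lantern: Dumpling House preferred on 5 ballots; Lantern wins 14–5.
Dumpling House–Harvest: Harvest 12–7.
Dumpling House vs Kiln: Dumpling House is ranked higher on 5+5 = 10 ballots, Kiln on 9. Dumpling House wins 10–9.
Dumpling House beats Ember, Kiln; loses to Lantern, Harvest — 2 pairwise wins.

2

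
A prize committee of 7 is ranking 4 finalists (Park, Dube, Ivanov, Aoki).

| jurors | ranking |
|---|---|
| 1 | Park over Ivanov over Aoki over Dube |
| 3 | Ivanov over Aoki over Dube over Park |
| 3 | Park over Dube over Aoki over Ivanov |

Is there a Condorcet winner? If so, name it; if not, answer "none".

Head-to-head results (7 jurors):
Park–Dube: Park 4–3.
Park vs Ivanov: Park, 4–3.
Park vs Aoki: Park, 4–3.
Dube vs Ivanov: Ivanov, 4–3.
Dube–Aoki: Aoki 4–3.
Ivanov vs Aoki: Ivanov, 4–3.
Only Park has no losses; Park is the Condorcet winner.

Park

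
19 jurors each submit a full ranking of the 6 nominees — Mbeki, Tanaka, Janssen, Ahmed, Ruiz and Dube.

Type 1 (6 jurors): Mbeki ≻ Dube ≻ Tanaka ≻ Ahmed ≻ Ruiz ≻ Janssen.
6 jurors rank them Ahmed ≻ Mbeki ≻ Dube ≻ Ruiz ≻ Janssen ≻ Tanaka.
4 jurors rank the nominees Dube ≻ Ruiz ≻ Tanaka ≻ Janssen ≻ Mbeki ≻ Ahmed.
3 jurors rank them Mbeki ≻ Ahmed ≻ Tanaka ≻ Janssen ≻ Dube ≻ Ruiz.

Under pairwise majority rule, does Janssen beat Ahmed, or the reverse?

Ahmed

Ballots ranking Janssen above Ahmed: 4.
Ballots ranking Ahmed above Janssen: 19 − 4 = 15.
Ahmed wins the head-to-head 15–4.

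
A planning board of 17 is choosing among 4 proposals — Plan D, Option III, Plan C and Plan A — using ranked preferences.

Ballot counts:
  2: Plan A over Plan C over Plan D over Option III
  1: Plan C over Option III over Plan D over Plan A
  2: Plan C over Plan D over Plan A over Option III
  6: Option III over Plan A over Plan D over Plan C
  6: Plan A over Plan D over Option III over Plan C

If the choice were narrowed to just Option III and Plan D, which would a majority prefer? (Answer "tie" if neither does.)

Plan D

Ballots ranking Option III above Plan D: 1 + 6 = 7.
Ballots ranking Plan D above Option III: 17 − 7 = 10.
Plan D wins the head-to-head 10–7.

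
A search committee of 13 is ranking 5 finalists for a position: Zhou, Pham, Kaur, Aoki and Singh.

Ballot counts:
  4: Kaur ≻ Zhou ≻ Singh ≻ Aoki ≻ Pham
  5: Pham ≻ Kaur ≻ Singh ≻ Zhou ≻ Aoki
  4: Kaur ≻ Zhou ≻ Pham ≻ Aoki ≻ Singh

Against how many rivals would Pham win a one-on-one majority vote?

Pham against each rival (13 committee members):
Pham–Zhou: Zhou 8–5.
Pham vs Kaur: Pham preferred on 5 ballots; Kaur wins 8–5.
Pham–Aoki: Pham 9–4.
Pham vs Singh: Pham is ranked higher on 5+4 = 9 ballots, Singh on 4. Pham wins 9–4.
Pham beats Aoki, Singh; loses to Zhou, Kaur — 2 pairwise wins.

2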